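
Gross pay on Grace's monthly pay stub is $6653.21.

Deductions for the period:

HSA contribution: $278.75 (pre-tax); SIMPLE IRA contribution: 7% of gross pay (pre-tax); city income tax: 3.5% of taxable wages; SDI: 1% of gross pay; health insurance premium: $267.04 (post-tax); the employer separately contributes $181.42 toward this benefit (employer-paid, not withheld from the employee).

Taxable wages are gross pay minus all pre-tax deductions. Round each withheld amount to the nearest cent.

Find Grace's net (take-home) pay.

$5368.36

HSA contribution: $278.75
SIMPLE IRA contribution: $6653.21 × 0.07 = $465.72
Pre-tax total = $278.75 + $465.72 = $744.47
Taxable wages = $6653.21 − $744.47 = $5908.74
City income tax: $5908.74 × 0.035 = $206.81
SDI: $6653.21 × 0.01 = $66.53
Health insurance premium: $267.04
(Employer's $181.42 toward health insurance premium is not withheld from the employee.)
Total deductions = $278.75 + $465.72 + $206.81 + $66.53 + $267.04 = $1284.85
Net pay = $6653.21 − $1284.85 = $5368.36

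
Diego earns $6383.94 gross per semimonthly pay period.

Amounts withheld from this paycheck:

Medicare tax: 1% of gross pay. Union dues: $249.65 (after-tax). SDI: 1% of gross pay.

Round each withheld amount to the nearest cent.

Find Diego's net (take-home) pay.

$6006.61

SDI: $6383.94 × 0.01 = $63.84
Medicare tax: $6383.94 × 0.01 = $63.84
Union dues: $249.65
Total deductions = $63.84 + $63.84 + $249.65 = $377.33
Net pay = $6383.94 − $377.33 = $6006.61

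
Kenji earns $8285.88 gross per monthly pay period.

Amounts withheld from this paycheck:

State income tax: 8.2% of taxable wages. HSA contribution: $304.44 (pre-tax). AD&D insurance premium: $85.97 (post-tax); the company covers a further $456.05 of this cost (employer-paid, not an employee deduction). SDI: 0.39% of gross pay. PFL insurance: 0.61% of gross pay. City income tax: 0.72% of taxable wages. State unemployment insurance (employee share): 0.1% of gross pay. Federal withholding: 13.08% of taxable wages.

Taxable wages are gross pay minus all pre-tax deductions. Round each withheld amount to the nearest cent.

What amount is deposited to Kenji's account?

$6048.41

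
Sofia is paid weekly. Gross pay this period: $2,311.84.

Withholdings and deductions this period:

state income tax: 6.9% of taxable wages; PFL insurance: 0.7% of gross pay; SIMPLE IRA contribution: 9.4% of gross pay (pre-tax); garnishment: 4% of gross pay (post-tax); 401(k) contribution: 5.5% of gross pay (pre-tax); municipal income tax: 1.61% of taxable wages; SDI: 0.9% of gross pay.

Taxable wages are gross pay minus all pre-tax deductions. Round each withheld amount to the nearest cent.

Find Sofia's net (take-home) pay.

SIMPLE IRA contribution: $2,311.84 × 0.094 = $217.31
401(k) contribution: $2,311.84 × 0.055 = $127.15
Pre-tax total = $217.31 + $127.15 = $344.46
Taxable wages = $2,311.84 − $344.46 = $1,967.38
Municipal income tax: $1,967.38 × 0.0161 = $31.67
State income tax: $1,967.38 × 0.069 = $135.75
SDI: $2,311.84 × 0.009 = $20.81
PFL insurance: $2,311.84 × 0.007 = $16.18
Garnishment: $2,311.84 × 0.04 = $92.47
Total deductions = $217.31 + $127.15 + $31.67 + $135.75 + $20.81 + $16.18 + $92.47 = $641.34
Net pay = $2,311.84 − $641.34 = $1,670.50

$1,670.50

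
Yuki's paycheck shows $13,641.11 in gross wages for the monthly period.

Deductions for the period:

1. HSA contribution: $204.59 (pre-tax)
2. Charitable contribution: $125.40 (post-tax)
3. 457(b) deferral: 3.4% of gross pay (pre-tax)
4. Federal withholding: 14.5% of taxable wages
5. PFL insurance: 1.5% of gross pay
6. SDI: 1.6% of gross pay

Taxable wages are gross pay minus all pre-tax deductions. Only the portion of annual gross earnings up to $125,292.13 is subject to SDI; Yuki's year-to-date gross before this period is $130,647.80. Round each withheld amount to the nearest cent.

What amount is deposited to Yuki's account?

$10,761.66

HSA contribution: $204.59
457(b) deferral: $13,641.11 × 0.034 = $463.80
Pre-tax total = $204.59 + $463.80 = $668.39
Taxable wages = $13,641.11 − $668.39 = $12,972.72
Federal withholding: $12,972.72 × 0.145 = $1,881.04
SDI: annual cap $125,292.13 already reached (YTD $130,647.80), so $0.00
PFL insurance: $13,641.11 × 0.015 = $204.62
Charitable contribution: $125.40
Total deductions = $204.59 + $463.80 + $1,881.04 + $0.00 + $204.62 + $125.40 = $2,879.45
Net pay = $13,641.11 − $2,879.45 = $10,761.66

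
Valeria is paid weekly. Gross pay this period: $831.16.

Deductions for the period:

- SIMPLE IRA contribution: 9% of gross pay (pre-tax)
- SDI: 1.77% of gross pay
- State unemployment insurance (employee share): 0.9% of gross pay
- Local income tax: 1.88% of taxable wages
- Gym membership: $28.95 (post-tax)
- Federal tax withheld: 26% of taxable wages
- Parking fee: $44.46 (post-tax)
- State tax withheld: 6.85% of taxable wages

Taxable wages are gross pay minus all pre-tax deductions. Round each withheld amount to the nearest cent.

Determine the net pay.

$398.08

SIMPLE IRA contribution: $831.16 × 0.09 = $74.80
Taxable wages = $831.16 − $74.80 = $756.36
Local income tax: $756.36 × 0.0188 = $14.22
State tax withheld: $756.36 × 0.0685 = $51.81
Federal tax withheld: $756.36 × 0.26 = $196.65
State unemployment insurance (employee share): $831.16 × 0.009 = $7.48
SDI: $831.16 × 0.0177 = $14.71
Parking fee: $44.46
Gym membership: $28.95
Total deductions = $74.80 + $14.22 + $51.81 + $196.65 + $7.48 + $14.71 + $44.46 + $28.95 = $433.08
Net pay = $831.16 − $433.08 = $398.08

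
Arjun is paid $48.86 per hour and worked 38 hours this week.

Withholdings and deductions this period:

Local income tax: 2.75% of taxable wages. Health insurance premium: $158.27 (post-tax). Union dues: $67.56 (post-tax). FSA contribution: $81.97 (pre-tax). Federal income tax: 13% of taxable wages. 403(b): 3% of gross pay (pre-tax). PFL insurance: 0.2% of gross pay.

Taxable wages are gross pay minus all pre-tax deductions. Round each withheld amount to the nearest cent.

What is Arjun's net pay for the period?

Gross pay: 38 × $48.86 = $1,856.68
FSA contribution: $81.97
403(b): $1,856.68 × 0.03 = $55.70
Pre-tax total = $81.97 + $55.70 = $137.67
Taxable wages = $1,856.68 − $137.67 = $1,719.01
Local income tax: $1,719.01 × 0.0275 = $47.27
Federal income tax: $1,719.01 × 0.13 = $223.47
PFL insurance: $1,856.68 × 0.002 = $3.71
Union dues: $67.56
Health insurance premium: $158.27
Total deductions = $81.97 + $55.70 + $47.27 + $223.47 + $3.71 + $67.56 + $158.27 = $637.95
Net pay = $1,856.68 − $637.95 = $1,218.73

$1,218.73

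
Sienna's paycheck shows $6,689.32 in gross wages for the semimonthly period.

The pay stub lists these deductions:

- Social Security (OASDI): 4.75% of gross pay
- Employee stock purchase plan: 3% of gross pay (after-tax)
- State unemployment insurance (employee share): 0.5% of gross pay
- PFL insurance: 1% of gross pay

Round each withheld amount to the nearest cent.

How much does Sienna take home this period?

$6,070.56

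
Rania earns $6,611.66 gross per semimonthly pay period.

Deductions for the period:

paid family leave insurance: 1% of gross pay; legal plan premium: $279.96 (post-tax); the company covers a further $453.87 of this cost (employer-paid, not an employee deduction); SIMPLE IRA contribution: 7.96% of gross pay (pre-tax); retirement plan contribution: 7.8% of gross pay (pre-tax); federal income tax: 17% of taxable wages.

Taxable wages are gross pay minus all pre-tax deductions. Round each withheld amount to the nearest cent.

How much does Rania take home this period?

Retirement plan contribution: $6,611.66 × 0.078 = $515.71
SIMPLE IRA contribution: $6,611.66 × 0.0796 = $526.29
Pre-tax total = $515.71 + $526.29 = $1,042.00
Taxable wages = $6,611.66 − $1,042.00 = $5,569.66
Federal income tax: $5,569.66 × 0.17 = $946.84
Paid family leave insurance: $6,611.66 × 0.01 = $66.12
Legal plan premium: $279.96
(Employer's $453.87 toward legal plan premium is not withheld from the employee.)
Total deductions = $515.71 + $526.29 + $946.84 + $66.12 + $279.96 = $2,334.92
Net pay = $6,611.66 − $2,334.92 = $4,276.74

$4,276.74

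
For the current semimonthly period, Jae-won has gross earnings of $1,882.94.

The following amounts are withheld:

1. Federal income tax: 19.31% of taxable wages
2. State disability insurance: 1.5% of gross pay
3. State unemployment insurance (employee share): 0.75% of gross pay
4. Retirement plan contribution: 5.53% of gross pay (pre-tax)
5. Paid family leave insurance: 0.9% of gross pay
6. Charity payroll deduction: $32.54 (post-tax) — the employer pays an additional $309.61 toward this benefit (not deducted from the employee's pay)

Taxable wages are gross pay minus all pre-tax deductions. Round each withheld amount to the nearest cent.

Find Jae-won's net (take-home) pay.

$1,343.47

Retirement plan contribution: $1,882.94 × 0.0553 = $104.13
Taxable wages = $1,882.94 − $104.13 = $1,778.81
Federal income tax: $1,778.81 × 0.1931 = $343.49
Paid family leave insurance: $1,882.94 × 0.009 = $16.95
State unemployment insurance (employee share): $1,882.94 × 0.0075 = $14.12
State disability insurance: $1,882.94 × 0.015 = $28.24
Charity payroll deduction: $32.54
(Employer's $309.61 toward charity payroll deduction is not withheld from the employee.)
Total deductions = $104.13 + $343.49 + $16.95 + $14.12 + $28.24 + $32.54 = $539.47
Net pay = $1,882.94 − $539.47 = $1,343.47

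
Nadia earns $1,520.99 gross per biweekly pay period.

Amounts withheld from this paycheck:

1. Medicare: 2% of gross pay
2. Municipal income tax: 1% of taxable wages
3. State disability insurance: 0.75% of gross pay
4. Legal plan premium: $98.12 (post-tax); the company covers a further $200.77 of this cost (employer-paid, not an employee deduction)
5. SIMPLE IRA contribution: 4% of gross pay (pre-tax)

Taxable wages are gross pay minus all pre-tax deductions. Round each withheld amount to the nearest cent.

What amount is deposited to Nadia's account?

SIMPLE IRA contribution: $1,520.99 × 0.04 = $60.84
Taxable wages = $1,520.99 − $60.84 = $1,460.15
Municipal income tax: $1,460.15 × 0.01 = $14.60
Medicare: $1,520.99 × 0.02 = $30.42
State disability insurance: $1,520.99 × 0.0075 = $11.41
Legal plan premium: $98.12
(Employer's $200.77 toward legal plan premium is not withheld from the employee.)
Total deductions = $60.84 + $14.60 + $30.42 + $11.41 + $98.12 = $215.39
Net pay = $1,520.99 − $215.39 = $1,305.60

$1,305.60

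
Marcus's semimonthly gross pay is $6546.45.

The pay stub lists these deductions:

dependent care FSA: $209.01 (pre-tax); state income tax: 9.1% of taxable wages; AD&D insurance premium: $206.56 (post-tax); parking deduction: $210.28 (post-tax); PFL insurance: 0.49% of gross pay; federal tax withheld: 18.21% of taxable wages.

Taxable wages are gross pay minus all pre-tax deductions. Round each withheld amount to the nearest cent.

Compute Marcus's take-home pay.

Dependent care FSA: $209.01
Taxable wages = $6546.45 − $209.01 = $6337.44
Federal tax withheld: $6337.44 × 0.1821 = $1154.05
State income tax: $6337.44 × 0.091 = $576.71
PFL insurance: $6546.45 × 0.0049 = $32.08
AD&D insurance premium: $206.56
Parking deduction: $210.28
Total deductions = $209.01 + $1154.05 + $576.71 + $32.08 + $206.56 + $210.28 = $2388.69
Net pay = $6546.45 − $2388.69 = $4157.76

$4157.76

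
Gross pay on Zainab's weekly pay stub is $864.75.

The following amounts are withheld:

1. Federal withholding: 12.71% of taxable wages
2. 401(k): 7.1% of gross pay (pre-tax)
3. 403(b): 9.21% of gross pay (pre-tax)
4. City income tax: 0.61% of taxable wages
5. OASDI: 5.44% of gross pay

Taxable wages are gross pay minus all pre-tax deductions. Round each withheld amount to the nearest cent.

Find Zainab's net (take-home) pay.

$580.28

401(k): $864.75 × 0.071 = $61.40
403(b): $864.75 × 0.0921 = $79.64
Pre-tax total = $61.40 + $79.64 = $141.04
Taxable wages = $864.75 − $141.04 = $723.71
Federal withholding: $723.71 × 0.1271 = $91.98
City income tax: $723.71 × 0.0061 = $4.41
OASDI: $864.75 × 0.0544 = $47.04
Total deductions = $61.40 + $79.64 + $91.98 + $4.41 + $47.04 = $284.47
Net pay = $864.75 − $284.47 = $580.28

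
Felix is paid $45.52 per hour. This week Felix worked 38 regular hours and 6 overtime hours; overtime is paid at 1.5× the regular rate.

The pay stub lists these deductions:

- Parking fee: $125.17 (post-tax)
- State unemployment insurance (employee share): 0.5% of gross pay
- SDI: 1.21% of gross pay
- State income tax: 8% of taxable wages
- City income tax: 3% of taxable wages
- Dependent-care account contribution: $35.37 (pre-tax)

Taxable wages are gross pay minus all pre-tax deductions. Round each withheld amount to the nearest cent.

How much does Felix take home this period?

$1,710.86

Regular pay: 38 × $45.52 = $1,729.76
Overtime pay: 6 × $45.52 × 1.5 = $409.68
Gross pay = $1,729.76 + $409.68 = $2,139.44
Dependent-care account contribution: $35.37
Taxable wages = $2,139.44 − $35.37 = $2,104.07
City income tax: $2,104.07 × 0.03 = $63.12
State income tax: $2,104.07 × 0.08 = $168.33
SDI: $2,139.44 × 0.0121 = $25.89
State unemployment insurance (employee share): $2,139.44 × 0.005 = $10.70
Parking fee: $125.17
Total deductions = $35.37 + $63.12 + $168.33 + $25.89 + $10.70 + $125.17 = $428.58
Net pay = $2,139.44 − $428.58 = $1,710.86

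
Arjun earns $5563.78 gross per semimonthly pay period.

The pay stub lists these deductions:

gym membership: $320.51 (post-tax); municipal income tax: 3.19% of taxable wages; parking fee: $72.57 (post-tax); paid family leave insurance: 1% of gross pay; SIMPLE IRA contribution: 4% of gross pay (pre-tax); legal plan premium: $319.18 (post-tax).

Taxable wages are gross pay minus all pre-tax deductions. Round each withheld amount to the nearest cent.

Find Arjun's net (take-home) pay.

$4402.94

SIMPLE IRA contribution: $5563.78 × 0.04 = $222.55
Taxable wages = $5563.78 − $222.55 = $5341.23
Municipal income tax: $5341.23 × 0.0319 = $170.39
Paid family leave insurance: $5563.78 × 0.01 = $55.64
Parking fee: $72.57
Gym membership: $320.51
Legal plan premium: $319.18
Total deductions = $222.55 + $170.39 + $55.64 + $72.57 + $320.51 + $319.18 = $1160.84
Net pay = $5563.78 − $1160.84 = $4402.94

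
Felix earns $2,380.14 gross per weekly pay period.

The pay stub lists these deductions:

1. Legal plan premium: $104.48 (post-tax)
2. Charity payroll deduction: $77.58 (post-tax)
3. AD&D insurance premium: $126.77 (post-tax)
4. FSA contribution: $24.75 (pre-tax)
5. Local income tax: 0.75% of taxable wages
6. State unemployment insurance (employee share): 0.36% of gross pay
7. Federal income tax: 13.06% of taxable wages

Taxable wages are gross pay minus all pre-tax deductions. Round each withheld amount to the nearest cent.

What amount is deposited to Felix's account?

FSA contribution: $24.75
Taxable wages = $2,380.14 − $24.75 = $2,355.39
Local income tax: $2,355.39 × 0.0075 = $17.67
Federal income tax: $2,355.39 × 0.1306 = $307.61
State unemployment insurance (employee share): $2,380.14 × 0.0036 = $8.57
AD&D insurance premium: $126.77
Legal plan premium: $104.48
Charity payroll deduction: $77.58
Total deductions = $24.75 + $17.67 + $307.61 + $8.57 + $126.77 + $104.48 + $77.58 = $667.43
Net pay = $2,380.14 − $667.43 = $1,712.71

$1,712.71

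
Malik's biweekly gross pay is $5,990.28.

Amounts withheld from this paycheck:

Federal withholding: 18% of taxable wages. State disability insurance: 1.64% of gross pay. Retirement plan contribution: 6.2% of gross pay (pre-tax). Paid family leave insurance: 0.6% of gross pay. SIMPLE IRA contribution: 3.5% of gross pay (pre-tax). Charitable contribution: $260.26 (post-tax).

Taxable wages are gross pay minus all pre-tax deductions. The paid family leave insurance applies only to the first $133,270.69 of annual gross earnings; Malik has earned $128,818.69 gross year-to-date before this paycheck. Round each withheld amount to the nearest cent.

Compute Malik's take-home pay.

$4,050.35

SIMPLE IRA contribution: $5,990.28 × 0.035 = $209.66
Retirement plan contribution: $5,990.28 × 0.062 = $371.40
Pre-tax total = $209.66 + $371.40 = $581.06
Taxable wages = $5,990.28 − $581.06 = $5,409.22
Federal withholding: $5,409.22 × 0.18 = $973.66
State disability insurance: $5,990.28 × 0.0164 = $98.24
Paid family leave insurance: only $133,270.69 − $128,818.69 = $4,452.00 of this check is subject → $4,452.00 × 0.006 = $26.71
Charitable contribution: $260.26
Total deductions = $209.66 + $371.40 + $973.66 + $98.24 + $26.71 + $260.26 = $1,939.93
Net pay = $5,990.28 − $1,939.93 = $4,050.35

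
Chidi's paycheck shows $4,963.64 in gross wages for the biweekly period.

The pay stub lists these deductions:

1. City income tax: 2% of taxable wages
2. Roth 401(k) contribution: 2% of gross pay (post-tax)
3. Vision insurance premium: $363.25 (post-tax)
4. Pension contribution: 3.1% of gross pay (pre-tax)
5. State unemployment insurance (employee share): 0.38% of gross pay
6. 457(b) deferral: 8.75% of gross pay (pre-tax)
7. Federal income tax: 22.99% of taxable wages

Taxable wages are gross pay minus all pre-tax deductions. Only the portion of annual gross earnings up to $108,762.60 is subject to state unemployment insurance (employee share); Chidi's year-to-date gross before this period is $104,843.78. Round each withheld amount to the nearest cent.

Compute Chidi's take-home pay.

$2,804.61

Pension contribution: $4,963.64 × 0.031 = $153.87
457(b) deferral: $4,963.64 × 0.0875 = $434.32
Pre-tax total = $153.87 + $434.32 = $588.19
Taxable wages = $4,963.64 − $588.19 = $4,375.45
Federal income tax: $4,375.45 × 0.2299 = $1,005.92
City income tax: $4,375.45 × 0.02 = $87.51
State unemployment insurance (employee share): only $108,762.60 − $104,843.78 = $3,918.82 of this check is subject → $3,918.82 × 0.0038 = $14.89
Roth 401(k) contribution: $4,963.64 × 0.02 = $99.27
Vision insurance premium: $363.25
Total deductions = $153.87 + $434.32 + $1,005.92 + $87.51 + $14.89 + $99.27 + $363.25 = $2,159.03
Net pay = $4,963.64 − $2,159.03 = $2,804.61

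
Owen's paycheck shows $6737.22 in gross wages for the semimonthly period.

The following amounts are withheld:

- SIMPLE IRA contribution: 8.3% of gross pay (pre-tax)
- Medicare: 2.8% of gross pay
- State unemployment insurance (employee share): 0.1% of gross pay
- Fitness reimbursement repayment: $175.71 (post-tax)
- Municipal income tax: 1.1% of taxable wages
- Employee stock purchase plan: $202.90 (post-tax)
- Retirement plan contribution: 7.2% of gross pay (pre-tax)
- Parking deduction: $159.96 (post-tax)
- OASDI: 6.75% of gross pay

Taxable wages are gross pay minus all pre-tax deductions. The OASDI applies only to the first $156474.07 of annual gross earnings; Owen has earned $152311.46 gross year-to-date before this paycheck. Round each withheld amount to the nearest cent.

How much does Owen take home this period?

SIMPLE IRA contribution: $6737.22 × 0.083 = $559.19
Retirement plan contribution: $6737.22 × 0.072 = $485.08
Pre-tax total = $559.19 + $485.08 = $1044.27
Taxable wages = $6737.22 − $1044.27 = $5692.95
Municipal income tax: $5692.95 × 0.011 = $62.62
OASDI: only $156474.07 − $152311.46 = $4162.61 of this check is subject → $4162.61 × 0.0675 = $280.98
State unemployment insurance (employee share): $6737.22 × 0.001 = $6.74
Medicare: $6737.22 × 0.028 = $188.64
Parking deduction: $159.96
Employee stock purchase plan: $202.90
Fitness reimbursement repayment: $175.71
Total deductions = $559.19 + $485.08 + $62.62 + $280.98 + $6.74 + $188.64 + $159.96 + $202.90 + $175.71 = $2121.82
Net pay = $6737.22 − $2121.82 = $4615.40

$4615.40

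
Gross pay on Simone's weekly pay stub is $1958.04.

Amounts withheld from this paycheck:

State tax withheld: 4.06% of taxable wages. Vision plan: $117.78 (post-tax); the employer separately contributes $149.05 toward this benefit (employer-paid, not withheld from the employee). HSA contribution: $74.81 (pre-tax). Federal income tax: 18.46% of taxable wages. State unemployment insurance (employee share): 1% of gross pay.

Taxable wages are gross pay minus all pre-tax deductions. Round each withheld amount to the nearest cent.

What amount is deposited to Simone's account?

$1321.77

HSA contribution: $74.81
Taxable wages = $1958.04 − $74.81 = $1883.23
Federal income tax: $1883.23 × 0.1846 = $347.64
State tax withheld: $1883.23 × 0.0406 = $76.46
State unemployment insurance (employee share): $1958.04 × 0.01 = $19.58
Vision plan: $117.78
(Employer's $149.05 toward vision plan is not withheld from the employee.)
Total deductions = $74.81 + $347.64 + $76.46 + $19.58 + $117.78 = $636.27
Net pay = $1958.04 − $636.27 = $1321.77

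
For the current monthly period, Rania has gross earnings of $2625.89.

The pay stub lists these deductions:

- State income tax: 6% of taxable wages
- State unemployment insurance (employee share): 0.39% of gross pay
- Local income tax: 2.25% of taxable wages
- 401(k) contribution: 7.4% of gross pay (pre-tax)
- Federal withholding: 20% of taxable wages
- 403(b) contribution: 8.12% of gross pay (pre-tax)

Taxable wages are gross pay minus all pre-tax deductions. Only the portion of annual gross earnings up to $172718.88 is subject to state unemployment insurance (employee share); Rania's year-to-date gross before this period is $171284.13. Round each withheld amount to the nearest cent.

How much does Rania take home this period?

$1586.07

403(b) contribution: $2625.89 × 0.0812 = $213.22
401(k) contribution: $2625.89 × 0.074 = $194.32
Pre-tax total = $213.22 + $194.32 = $407.54
Taxable wages = $2625.89 − $407.54 = $2218.35
State income tax: $2218.35 × 0.06 = $133.10
Local income tax: $2218.35 × 0.0225 = $49.91
Federal withholding: $2218.35 × 0.2 = $443.67
State unemployment insurance (employee share): only $172718.88 − $171284.13 = $1434.75 of this check is subject → $1434.75 × 0.0039 = $5.60
Total deductions = $213.22 + $194.32 + $133.10 + $49.91 + $443.67 + $5.60 = $1039.82
Net pay = $2625.89 − $1039.82 = $1586.07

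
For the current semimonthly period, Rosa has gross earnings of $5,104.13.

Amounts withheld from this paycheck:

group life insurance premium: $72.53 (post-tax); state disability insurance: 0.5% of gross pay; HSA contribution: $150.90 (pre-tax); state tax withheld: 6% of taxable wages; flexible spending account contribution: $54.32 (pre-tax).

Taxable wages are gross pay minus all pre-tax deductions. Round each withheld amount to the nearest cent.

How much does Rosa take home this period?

$4,506.93

Flexible spending account contribution: $54.32
HSA contribution: $150.90
Pre-tax total = $54.32 + $150.90 = $205.22
Taxable wages = $5,104.13 − $205.22 = $4,898.91
State tax withheld: $4,898.91 × 0.06 = $293.93
State disability insurance: $5,104.13 × 0.005 = $25.52
Group life insurance premium: $72.53
Total deductions = $54.32 + $150.90 + $293.93 + $25.52 + $72.53 = $597.20
Net pay = $5,104.13 − $597.20 = $4,506.93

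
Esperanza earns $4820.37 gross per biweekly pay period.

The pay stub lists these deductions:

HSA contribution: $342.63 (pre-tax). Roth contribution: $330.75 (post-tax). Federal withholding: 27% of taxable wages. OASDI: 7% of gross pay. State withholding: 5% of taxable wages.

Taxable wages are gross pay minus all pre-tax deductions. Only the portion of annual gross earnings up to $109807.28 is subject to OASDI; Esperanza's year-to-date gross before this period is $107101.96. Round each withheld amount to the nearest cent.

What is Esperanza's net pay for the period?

$2524.74

HSA contribution: $342.63
Taxable wages = $4820.37 − $342.63 = $4477.74
Federal withholding: $4477.74 × 0.27 = $1208.99
State withholding: $4477.74 × 0.05 = $223.89
OASDI: only $109807.28 − $107101.96 = $2705.32 of this check is subject → $2705.32 × 0.07 = $189.37
Roth contribution: $330.75
Total deductions = $342.63 + $1208.99 + $223.89 + $189.37 + $330.75 = $2295.63
Net pay = $4820.37 − $2295.63 = $2524.74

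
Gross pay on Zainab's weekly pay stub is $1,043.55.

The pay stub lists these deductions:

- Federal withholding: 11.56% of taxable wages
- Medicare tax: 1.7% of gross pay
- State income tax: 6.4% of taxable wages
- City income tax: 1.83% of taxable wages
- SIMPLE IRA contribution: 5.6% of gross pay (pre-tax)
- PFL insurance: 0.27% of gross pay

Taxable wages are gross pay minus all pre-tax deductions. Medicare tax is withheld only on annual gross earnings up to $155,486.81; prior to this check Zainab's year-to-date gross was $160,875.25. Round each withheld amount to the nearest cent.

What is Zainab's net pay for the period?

$787.33

SIMPLE IRA contribution: $1,043.55 × 0.056 = $58.44
Taxable wages = $1,043.55 − $58.44 = $985.11
Federal withholding: $985.11 × 0.1156 = $113.88
City income tax: $985.11 × 0.0183 = $18.03
State income tax: $985.11 × 0.064 = $63.05
PFL insurance: $1,043.55 × 0.0027 = $2.82
Medicare tax: annual cap $155,486.81 already reached (YTD $160,875.25), so $0.00
Total deductions = $58.44 + $113.88 + $18.03 + $63.05 + $2.82 + $0.00 = $256.22
Net pay = $1,043.55 − $256.22 = $787.33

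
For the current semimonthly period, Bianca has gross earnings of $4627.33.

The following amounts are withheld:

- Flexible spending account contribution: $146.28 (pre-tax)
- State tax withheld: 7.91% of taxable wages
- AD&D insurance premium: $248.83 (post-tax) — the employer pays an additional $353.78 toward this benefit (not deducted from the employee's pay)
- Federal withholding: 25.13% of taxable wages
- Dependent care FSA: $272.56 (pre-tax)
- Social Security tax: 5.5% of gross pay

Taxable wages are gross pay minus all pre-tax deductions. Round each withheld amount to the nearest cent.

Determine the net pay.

$2314.68

Flexible spending account contribution: $146.28
Dependent care FSA: $272.56
Pre-tax total = $146.28 + $272.56 = $418.84
Taxable wages = $4627.33 − $418.84 = $4208.49
State tax withheld: $4208.49 × 0.0791 = $332.89
Federal withholding: $4208.49 × 0.2513 = $1057.59
Social Security tax: $4627.33 × 0.055 = $254.50
AD&D insurance premium: $248.83
(Employer's $353.78 toward AD&D insurance premium is not withheld from the employee.)
Total deductions = $146.28 + $272.56 + $332.89 + $1057.59 + $254.50 + $248.83 = $2312.65
Net pay = $4627.33 − $2312.65 = $2314.68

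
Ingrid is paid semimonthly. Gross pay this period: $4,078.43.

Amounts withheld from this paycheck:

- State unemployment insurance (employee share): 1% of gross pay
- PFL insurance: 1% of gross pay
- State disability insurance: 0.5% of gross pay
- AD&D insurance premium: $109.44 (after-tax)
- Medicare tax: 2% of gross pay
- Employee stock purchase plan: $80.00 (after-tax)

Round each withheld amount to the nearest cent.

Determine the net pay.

PFL insurance: $4,078.43 × 0.01 = $40.78
State disability insurance: $4,078.43 × 0.005 = $20.39
Medicare tax: $4,078.43 × 0.02 = $81.57
State unemployment insurance (employee share): $4,078.43 × 0.01 = $40.78
Employee stock purchase plan: $80.00
AD&D insurance premium: $109.44
Total deductions = $40.78 + $20.39 + $81.57 + $40.78 + $80.00 + $109.44 = $372.96
Net pay = $4,078.43 − $372.96 = $3,705.47

$3,705.47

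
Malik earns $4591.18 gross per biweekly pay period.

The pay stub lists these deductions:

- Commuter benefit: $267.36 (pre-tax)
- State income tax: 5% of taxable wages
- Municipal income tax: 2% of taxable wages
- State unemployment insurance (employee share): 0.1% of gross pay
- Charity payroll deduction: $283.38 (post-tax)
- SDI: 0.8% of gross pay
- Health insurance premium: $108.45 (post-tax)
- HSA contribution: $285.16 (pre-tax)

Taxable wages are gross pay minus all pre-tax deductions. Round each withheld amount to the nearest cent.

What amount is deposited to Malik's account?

Commuter benefit: $267.36
HSA contribution: $285.16
Pre-tax total = $267.36 + $285.16 = $552.52
Taxable wages = $4591.18 − $552.52 = $4038.66
Municipal income tax: $4038.66 × 0.02 = $80.77
State income tax: $4038.66 × 0.05 = $201.93
SDI: $4591.18 × 0.008 = $36.73
State unemployment insurance (employee share): $4591.18 × 0.001 = $4.59
Charity payroll deduction: $283.38
Health insurance premium: $108.45
Total deductions = $267.36 + $285.16 + $80.77 + $201.93 + $36.73 + $4.59 + $283.38 + $108.45 = $1268.37
Net pay = $4591.18 − $1268.37 = $3322.81

$3322.81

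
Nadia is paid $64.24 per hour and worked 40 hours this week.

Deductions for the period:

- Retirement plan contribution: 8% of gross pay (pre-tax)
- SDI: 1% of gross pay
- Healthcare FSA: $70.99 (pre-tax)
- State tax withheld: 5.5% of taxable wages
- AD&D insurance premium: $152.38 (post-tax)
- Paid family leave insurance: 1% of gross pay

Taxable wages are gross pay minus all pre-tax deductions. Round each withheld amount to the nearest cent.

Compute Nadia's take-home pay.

$1,963.14

Gross pay: 40 × $64.24 = $2,569.60
Retirement plan contribution: $2,569.60 × 0.08 = $205.57
Healthcare FSA: $70.99
Pre-tax total = $205.57 + $70.99 = $276.56
Taxable wages = $2,569.60 − $276.56 = $2,293.04
State tax withheld: $2,293.04 × 0.055 = $126.12
SDI: $2,569.60 × 0.01 = $25.70
Paid family leave insurance: $2,569.60 × 0.01 = $25.70
AD&D insurance premium: $152.38
Total deductions = $205.57 + $70.99 + $126.12 + $25.70 + $25.70 + $152.38 = $606.46
Net pay = $2,569.60 − $606.46 = $1,963.14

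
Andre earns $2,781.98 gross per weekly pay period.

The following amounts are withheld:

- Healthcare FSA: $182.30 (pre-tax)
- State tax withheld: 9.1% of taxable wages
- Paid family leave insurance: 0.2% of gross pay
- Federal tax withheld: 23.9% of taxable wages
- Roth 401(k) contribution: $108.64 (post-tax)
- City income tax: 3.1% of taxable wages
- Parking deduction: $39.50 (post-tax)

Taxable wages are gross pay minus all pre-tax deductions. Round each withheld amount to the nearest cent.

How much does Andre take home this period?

Healthcare FSA: $182.30
Taxable wages = $2,781.98 − $182.30 = $2,599.68
State tax withheld: $2,599.68 × 0.091 = $236.57
City income tax: $2,599.68 × 0.031 = $80.59
Federal tax withheld: $2,599.68 × 0.239 = $621.32
Paid family leave insurance: $2,781.98 × 0.002 = $5.56
Parking deduction: $39.50
Roth 401(k) contribution: $108.64
Total deductions = $182.30 + $236.57 + $80.59 + $621.32 + $5.56 + $39.50 + $108.64 = $1,274.48
Net pay = $2,781.98 − $1,274.48 = $1,507.50

$1,507.50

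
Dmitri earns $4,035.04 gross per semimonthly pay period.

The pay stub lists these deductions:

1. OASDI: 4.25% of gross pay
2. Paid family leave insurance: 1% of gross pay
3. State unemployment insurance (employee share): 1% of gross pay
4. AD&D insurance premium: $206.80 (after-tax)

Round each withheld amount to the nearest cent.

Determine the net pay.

$3,576.05

Paid family leave insurance: $4,035.04 × 0.01 = $40.35
State unemployment insurance (employee share): $4,035.04 × 0.01 = $40.35
OASDI: $4,035.04 × 0.0425 = $171.49
AD&D insurance premium: $206.80
Total deductions = $40.35 + $40.35 + $171.49 + $206.80 = $458.99
Net pay = $4,035.04 − $458.99 = $3,576.05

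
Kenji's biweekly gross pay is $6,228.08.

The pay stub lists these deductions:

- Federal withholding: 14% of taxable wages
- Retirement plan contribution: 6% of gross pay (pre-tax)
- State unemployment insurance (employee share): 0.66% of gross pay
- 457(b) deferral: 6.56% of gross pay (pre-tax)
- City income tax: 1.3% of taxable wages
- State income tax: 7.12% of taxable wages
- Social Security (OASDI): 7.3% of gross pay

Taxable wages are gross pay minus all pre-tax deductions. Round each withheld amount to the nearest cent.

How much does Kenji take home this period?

$3,729.12

457(b) deferral: $6,228.08 × 0.0656 = $408.56
Retirement plan contribution: $6,228.08 × 0.06 = $373.68
Pre-tax total = $408.56 + $373.68 = $782.24
Taxable wages = $6,228.08 − $782.24 = $5,445.84
State income tax: $5,445.84 × 0.0712 = $387.74
Federal withholding: $5,445.84 × 0.14 = $762.42
City income tax: $5,445.84 × 0.013 = $70.80
State unemployment insurance (employee share): $6,228.08 × 0.0066 = $41.11
Social Security (OASDI): $6,228.08 × 0.073 = $454.65
Total deductions = $408.56 + $373.68 + $387.74 + $762.42 + $70.80 + $41.11 + $454.65 = $2,498.96
Net pay = $6,228.08 − $2,498.96 = $3,729.12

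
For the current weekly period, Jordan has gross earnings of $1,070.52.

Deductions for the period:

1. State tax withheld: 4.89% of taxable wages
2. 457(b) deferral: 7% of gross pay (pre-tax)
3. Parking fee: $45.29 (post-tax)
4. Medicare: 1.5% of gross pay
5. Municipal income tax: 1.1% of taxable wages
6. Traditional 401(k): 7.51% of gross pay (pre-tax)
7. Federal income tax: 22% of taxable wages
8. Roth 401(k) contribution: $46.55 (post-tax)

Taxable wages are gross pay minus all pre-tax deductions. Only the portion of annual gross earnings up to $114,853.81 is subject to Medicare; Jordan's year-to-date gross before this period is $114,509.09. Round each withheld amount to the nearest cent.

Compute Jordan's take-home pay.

$562.01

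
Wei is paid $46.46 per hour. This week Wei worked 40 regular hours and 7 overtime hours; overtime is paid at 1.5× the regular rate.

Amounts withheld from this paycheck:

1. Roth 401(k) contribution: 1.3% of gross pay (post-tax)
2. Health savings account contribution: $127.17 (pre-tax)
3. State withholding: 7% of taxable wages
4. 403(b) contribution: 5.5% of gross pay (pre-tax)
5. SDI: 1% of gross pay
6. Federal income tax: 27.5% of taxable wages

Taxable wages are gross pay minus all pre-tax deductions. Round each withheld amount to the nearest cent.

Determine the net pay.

Regular pay: 40 × $46.46 = $1,858.40
Overtime pay: 7 × $46.46 × 1.5 = $487.83
Gross pay = $1,858.40 + $487.83 = $2,346.23
403(b) contribution: $2,346.23 × 0.055 = $129.04
Health savings account contribution: $127.17
Pre-tax total = $129.04 + $127.17 = $256.21
Taxable wages = $2,346.23 − $256.21 = $2,090.02
State withholding: $2,090.02 × 0.07 = $146.30
Federal income tax: $2,090.02 × 0.275 = $574.76
SDI: $2,346.23 × 0.01 = $23.46
Roth 401(k) contribution: $2,346.23 × 0.013 = $30.50
Total deductions = $129.04 + $127.17 + $146.30 + $574.76 + $23.46 + $30.50 = $1,031.23
Net pay = $2,346.23 − $1,031.23 = $1,315.00

$1,315.00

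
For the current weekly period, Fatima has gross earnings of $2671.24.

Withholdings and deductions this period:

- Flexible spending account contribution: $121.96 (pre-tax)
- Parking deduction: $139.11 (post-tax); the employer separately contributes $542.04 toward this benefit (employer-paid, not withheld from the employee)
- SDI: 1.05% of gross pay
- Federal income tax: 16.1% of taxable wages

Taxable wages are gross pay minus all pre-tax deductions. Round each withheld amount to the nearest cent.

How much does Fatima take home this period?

Flexible spending account contribution: $121.96
Taxable wages = $2671.24 − $121.96 = $2549.28
Federal income tax: $2549.28 × 0.161 = $410.43
SDI: $2671.24 × 0.0105 = $28.05
Parking deduction: $139.11
(Employer's $542.04 toward parking deduction is not withheld from the employee.)
Total deductions = $121.96 + $410.43 + $28.05 + $139.11 = $699.55
Net pay = $2671.24 − $699.55 = $1971.69

$1971.69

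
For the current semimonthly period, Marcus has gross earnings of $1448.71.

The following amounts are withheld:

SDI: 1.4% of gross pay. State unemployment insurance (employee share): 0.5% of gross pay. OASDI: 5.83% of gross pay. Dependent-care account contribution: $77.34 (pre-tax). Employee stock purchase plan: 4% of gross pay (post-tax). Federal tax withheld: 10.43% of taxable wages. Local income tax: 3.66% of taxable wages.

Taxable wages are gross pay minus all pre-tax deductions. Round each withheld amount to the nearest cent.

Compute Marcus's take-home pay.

Dependent-care account contribution: $77.34
Taxable wages = $1448.71 − $77.34 = $1371.37
Local income tax: $1371.37 × 0.0366 = $50.19
Federal tax withheld: $1371.37 × 0.1043 = $143.03
SDI: $1448.71 × 0.014 = $20.28
OASDI: $1448.71 × 0.0583 = $84.46
State unemployment insurance (employee share): $1448.71 × 0.005 = $7.24
Employee stock purchase plan: $1448.71 × 0.04 = $57.95
Total deductions = $77.34 + $50.19 + $143.03 + $20.28 + $84.46 + $7.24 + $57.95 = $440.49
Net pay = $1448.71 − $440.49 = $1008.22

$1008.22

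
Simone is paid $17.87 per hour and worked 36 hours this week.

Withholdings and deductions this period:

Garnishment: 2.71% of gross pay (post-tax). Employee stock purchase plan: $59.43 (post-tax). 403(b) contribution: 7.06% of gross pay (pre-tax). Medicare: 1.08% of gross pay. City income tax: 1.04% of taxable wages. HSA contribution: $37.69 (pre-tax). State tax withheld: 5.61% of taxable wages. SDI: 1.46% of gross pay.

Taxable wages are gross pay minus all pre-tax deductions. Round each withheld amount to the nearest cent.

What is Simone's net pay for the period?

$429.75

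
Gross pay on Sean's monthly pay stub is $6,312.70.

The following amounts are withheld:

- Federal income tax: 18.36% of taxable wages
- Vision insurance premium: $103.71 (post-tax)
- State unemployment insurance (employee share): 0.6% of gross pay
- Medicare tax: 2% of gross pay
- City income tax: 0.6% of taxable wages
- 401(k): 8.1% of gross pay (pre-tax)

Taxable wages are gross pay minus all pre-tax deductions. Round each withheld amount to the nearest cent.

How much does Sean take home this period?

401(k): $6,312.70 × 0.081 = $511.33
Taxable wages = $6,312.70 − $511.33 = $5,801.37
Federal income tax: $5,801.37 × 0.1836 = $1,065.13
City income tax: $5,801.37 × 0.006 = $34.81
State unemployment insurance (employee share): $6,312.70 × 0.006 = $37.88
Medicare tax: $6,312.70 × 0.02 = $126.25
Vision insurance premium: $103.71
Total deductions = $511.33 + $1,065.13 + $34.81 + $37.88 + $126.25 + $103.71 = $1,879.11
Net pay = $6,312.70 − $1,879.11 = $4,433.59

$4,433.59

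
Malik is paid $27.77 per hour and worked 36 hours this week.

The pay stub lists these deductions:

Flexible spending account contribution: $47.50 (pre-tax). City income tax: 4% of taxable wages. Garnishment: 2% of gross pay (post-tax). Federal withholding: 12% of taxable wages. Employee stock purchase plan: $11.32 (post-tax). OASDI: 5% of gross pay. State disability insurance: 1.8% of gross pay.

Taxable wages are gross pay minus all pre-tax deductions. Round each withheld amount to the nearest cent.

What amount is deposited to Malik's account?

$700.57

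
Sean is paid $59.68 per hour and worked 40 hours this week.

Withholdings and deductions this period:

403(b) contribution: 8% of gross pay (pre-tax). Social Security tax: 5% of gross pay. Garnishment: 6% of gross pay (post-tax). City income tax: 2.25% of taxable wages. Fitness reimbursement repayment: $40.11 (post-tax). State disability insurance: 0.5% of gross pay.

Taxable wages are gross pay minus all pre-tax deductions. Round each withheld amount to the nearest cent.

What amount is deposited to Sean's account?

$1,832.17

Gross pay: 40 × $59.68 = $2,387.20
403(b) contribution: $2,387.20 × 0.08 = $190.98
Taxable wages = $2,387.20 − $190.98 = $2,196.22
City income tax: $2,196.22 × 0.0225 = $49.41
Social Security tax: $2,387.20 × 0.05 = $119.36
State disability insurance: $2,387.20 × 0.005 = $11.94
Garnishment: $2,387.20 × 0.06 = $143.23
Fitness reimbursement repayment: $40.11
Total deductions = $190.98 + $49.41 + $119.36 + $11.94 + $143.23 + $40.11 = $555.03
Net pay = $2,387.20 − $555.03 = $1,832.17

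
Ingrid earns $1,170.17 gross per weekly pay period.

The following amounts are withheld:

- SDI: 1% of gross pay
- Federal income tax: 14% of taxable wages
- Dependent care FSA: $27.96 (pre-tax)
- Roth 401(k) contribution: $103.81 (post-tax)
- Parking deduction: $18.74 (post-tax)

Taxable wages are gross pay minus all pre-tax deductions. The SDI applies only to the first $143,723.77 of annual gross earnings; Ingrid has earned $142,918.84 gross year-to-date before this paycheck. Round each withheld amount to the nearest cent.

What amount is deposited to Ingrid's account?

Dependent care FSA: $27.96
Taxable wages = $1,170.17 − $27.96 = $1,142.21
Federal income tax: $1,142.21 × 0.14 = $159.91
SDI: only $143,723.77 − $142,918.84 = $804.93 of this check is subject → $804.93 × 0.01 = $8.05
Parking deduction: $18.74
Roth 401(k) contribution: $103.81
Total deductions = $27.96 + $159.91 + $8.05 + $18.74 + $103.81 = $318.47
Net pay = $1,170.17 − $318.47 = $851.70

$851.70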